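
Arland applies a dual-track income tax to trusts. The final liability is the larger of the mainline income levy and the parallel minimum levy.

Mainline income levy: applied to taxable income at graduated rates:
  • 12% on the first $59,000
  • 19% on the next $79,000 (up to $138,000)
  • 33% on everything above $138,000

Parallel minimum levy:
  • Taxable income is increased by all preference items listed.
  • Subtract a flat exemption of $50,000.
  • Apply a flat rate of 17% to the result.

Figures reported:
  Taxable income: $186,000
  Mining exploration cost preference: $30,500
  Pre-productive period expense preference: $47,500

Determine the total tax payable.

Parallel minimum levy:
  Adjusted income: $186,000 + $30,500 + $47,500 = $264,000
  Less exemption $50,000 → base $214,000
  $214,000 × 17% = $36,380

Mainline income levy:
  $59,000 × 12% = $7,080
  $79,000 × 19% = $15,010
  $48,000 × 33% = $15,840
  → $37,930

$37,930 > $36,380, so the mainline income levy governs.

$37,930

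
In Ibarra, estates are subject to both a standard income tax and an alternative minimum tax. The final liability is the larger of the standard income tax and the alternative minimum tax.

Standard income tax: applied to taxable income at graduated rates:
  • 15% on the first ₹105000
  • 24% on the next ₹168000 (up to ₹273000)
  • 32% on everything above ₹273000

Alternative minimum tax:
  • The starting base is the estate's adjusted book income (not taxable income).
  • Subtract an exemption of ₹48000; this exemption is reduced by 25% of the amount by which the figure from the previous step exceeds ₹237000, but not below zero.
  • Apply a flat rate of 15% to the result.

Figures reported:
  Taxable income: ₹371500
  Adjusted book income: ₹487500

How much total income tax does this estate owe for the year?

Alternative minimum tax:
  Base (adjusted book income): ₹487500
  Exemption: 25% × (₹487500 − ₹237000) = ₹62625 ≥ ₹48000, so the exemption is fully phased out
  Base: ₹487500 − ₹0 = ₹487500
  ₹487500 × 15% = ₹73125

Standard income tax:
  ₹105000 × 15% = ₹15750
  ₹168000 × 24% = ₹40320
  ₹98500 × 32% = ₹31520
  → ₹87590

₹87590 > ₹73125, so the standard income tax governs.

₹87590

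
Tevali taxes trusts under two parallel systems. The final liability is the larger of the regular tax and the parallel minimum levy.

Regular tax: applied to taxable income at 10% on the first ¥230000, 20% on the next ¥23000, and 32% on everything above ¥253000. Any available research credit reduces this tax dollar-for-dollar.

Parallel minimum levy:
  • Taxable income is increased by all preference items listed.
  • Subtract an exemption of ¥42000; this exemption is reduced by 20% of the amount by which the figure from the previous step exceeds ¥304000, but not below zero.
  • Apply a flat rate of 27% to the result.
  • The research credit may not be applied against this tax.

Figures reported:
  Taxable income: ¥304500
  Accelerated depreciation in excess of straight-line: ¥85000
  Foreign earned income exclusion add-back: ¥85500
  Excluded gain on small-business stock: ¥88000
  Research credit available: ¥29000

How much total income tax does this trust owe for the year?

Regular tax:
  ¥230000 × 10% = ¥23000
  ¥23000 × 20% = ¥4600
  ¥51500 × 32% = ¥16480
  → ¥44080
  Less research credit ¥29000 → ¥15080

Parallel minimum levy:
  Adjusted income: ¥304500 + ¥85000 + ¥85500 + ¥88000 = ¥563000
  Exemption: 20% × (¥563000 − ¥304000) = ¥51800 ≥ ¥42000, so the exemption is fully phased out
  Base: ¥563000 − ¥0 = ¥563000
  ¥563000 × 27% = ¥152010

¥152010 > ¥15080, so the parallel minimum levy is the binding amount.

¥152010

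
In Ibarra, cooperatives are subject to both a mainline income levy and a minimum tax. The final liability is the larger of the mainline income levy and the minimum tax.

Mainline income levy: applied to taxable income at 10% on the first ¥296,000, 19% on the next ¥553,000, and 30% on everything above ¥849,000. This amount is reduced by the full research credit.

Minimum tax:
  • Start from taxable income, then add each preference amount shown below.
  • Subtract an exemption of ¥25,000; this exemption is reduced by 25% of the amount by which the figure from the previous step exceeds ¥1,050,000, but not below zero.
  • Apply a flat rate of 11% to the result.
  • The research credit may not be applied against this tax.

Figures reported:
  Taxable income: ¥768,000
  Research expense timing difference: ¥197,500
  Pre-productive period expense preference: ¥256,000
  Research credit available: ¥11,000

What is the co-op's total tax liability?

Minimum tax:
  Adjusted income: ¥768,000 + ¥197,500 + ¥256,000 = ¥1,221,500
  Exemption: 25% × (¥1,221,500 − ¥1,050,000) = ¥42,875 ≥ ¥25,000, so the exemption is fully phased out
  Base: ¥1,221,500 − ¥0 = ¥1,221,500
  ¥1,221,500 × 11% = ¥134,365

Mainline income levy:
  ¥296,000 × 10% = ¥29,600
  ¥472,000 × 19% = ¥89,680
  → ¥119,280
  Less research credit ¥11,000 → ¥108,280

¥134,365 > ¥108,280, so the minimum tax is the binding amount.

¥134,365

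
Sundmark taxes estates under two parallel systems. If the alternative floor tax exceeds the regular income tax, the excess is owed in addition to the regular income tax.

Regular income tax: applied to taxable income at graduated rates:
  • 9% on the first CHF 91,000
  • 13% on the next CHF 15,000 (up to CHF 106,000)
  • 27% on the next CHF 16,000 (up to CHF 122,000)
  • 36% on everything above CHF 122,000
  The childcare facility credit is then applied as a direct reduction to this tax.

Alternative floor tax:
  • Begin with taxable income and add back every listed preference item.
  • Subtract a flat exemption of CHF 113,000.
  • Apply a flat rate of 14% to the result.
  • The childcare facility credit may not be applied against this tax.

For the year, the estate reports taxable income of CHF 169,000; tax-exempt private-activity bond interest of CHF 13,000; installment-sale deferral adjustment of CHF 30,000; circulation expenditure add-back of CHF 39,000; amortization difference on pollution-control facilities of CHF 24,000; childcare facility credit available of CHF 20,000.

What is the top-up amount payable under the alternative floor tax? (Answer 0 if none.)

Alternative floor tax:
  Adjusted income: CHF 169,000 + CHF 13,000 + CHF 30,000 + CHF 39,000 + CHF 24,000 = CHF 275,000
  Less exemption CHF 113,000 → base CHF 162,000
  CHF 162,000 × 14% = CHF 22,680

Regular income tax:
  CHF 91,000 × 9% = CHF 8,190
  CHF 15,000 × 13% = CHF 1,950
  CHF 16,000 × 27% = CHF 4,320
  CHF 47,000 × 36% = CHF 16,920
  → CHF 31,380
  Less childcare facility credit CHF 20,000 → CHF 11,380

Excess of alternative floor tax over regular income tax: CHF 22,680 − CHF 11,380 = CHF 11,300.

CHF 11,300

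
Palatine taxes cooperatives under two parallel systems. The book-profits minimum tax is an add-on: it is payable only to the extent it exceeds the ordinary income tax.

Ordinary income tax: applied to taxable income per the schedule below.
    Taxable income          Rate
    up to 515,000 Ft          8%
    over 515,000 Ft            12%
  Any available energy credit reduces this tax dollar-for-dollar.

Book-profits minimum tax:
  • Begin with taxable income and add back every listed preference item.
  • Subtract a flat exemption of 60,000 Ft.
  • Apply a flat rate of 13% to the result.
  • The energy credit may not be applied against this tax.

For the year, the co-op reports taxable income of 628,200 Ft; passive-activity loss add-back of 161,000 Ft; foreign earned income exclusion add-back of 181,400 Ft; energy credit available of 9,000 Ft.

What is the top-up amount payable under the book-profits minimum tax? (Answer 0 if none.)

72,594 Ft

Book-profits minimum tax:
  Adjusted income: 628,200 Ft + 161,000 Ft + 181,400 Ft = 970,600 Ft
  Less exemption 60,000 Ft → base 910,600 Ft
  910,600 Ft × 13% = 118,378 Ft

Ordinary income tax:
  515,000 Ft × 8% = 41,200 Ft
  113,200 Ft × 12% = 13,584 Ft
  → 54,784 Ft
  Less energy credit 9,000 Ft → 45,784 Ft

Excess of book-profits minimum tax over ordinary income tax: 118,378 Ft − 45,784 Ft = 72,594 Ft.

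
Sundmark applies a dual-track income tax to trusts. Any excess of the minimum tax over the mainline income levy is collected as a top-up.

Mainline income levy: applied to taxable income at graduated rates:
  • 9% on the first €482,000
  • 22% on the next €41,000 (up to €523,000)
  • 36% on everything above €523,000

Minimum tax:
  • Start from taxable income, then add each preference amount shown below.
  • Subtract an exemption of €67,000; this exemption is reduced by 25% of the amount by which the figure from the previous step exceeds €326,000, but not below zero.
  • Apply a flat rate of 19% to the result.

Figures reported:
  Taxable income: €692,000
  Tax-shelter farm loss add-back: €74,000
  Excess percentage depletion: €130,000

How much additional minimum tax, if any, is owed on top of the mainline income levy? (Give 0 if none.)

€57,000

Minimum tax:
  Adjusted income: €692,000 + €74,000 + €130,000 = €896,000
  Exemption: 25% × (€896,000 − €326,000) = €142,500 ≥ €67,000, so the exemption is fully phased out
  Base: €896,000 − €0 = €896,000
  €896,000 × 19% = €170,240

Mainline income levy:
  €482,000 × 9% = €43,380
  €41,000 × 22% = €9,020
  €169,000 × 36% = €60,840
  → €113,240

Excess of minimum tax over mainline income levy: €170,240 − €113,240 = €57,000.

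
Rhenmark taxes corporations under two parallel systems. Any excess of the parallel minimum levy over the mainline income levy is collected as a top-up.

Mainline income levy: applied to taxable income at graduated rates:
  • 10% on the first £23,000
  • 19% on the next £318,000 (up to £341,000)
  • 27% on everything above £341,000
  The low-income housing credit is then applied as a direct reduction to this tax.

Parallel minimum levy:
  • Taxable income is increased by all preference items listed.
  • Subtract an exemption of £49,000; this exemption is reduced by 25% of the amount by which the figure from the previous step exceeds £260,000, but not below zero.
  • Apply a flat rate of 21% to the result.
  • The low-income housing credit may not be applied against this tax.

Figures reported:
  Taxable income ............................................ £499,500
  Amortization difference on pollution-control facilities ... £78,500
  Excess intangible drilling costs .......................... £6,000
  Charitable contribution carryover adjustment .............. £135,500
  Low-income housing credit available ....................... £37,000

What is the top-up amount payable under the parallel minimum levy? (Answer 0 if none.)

£82,580

Mainline income levy:
  £23,000 × 10% = £2,300
  £318,000 × 19% = £60,420
  £158,500 × 27% = £42,795
  → £105,515
  Less low-income housing credit £37,000 → £68,515

Parallel minimum levy:
  Adjusted income: £499,500 + £78,500 + £6,000 + £135,500 = £719,500
  Exemption: 25% × (£719,500 − £260,000) = £114,875 ≥ £49,000, so the exemption is fully phased out
  Base: £719,500 − £0 = £719,500
  £719,500 × 21% = £151,095

Excess of parallel minimum levy over mainline income levy: £151,095 − £68,515 = £82,580.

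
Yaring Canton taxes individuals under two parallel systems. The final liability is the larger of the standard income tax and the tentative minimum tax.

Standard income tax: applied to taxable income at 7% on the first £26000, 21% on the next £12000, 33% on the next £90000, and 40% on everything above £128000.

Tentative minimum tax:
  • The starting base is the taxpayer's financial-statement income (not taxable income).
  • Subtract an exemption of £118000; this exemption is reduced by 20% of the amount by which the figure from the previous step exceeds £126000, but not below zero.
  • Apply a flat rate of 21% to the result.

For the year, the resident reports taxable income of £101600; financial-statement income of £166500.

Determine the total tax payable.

£25328

Standard income tax:
  £26000 × 7% = £1820
  £12000 × 21% = £2520
  £63600 × 33% = £20988
  → £25328

Tentative minimum tax:
  Base (financial-statement income): £166500
  Exemption: £118000 − 20% × (£166500 − £126000) = £118000 − £8100 = £109900
  Base: £166500 − £109900 = £56600
  £56600 × 21% = £11886

£25328 > £11886, so the standard income tax governs.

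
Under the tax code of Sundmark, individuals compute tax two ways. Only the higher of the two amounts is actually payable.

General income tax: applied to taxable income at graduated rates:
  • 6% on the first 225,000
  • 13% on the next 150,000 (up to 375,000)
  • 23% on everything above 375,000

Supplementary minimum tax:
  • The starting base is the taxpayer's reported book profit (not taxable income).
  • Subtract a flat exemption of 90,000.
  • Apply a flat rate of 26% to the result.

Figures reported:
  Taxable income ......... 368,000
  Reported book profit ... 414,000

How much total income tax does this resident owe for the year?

General income tax:
  225,000 × 6% = 13,500
  143,000 × 13% = 18,590
  → 32,090

Supplementary minimum tax:
  Base (reported book profit): 414,000
  Less exemption 90,000 → base 324,000
  324,000 × 26% = 84,240

84,240 > 32,090, so the supplementary minimum tax is the binding amount.

84,240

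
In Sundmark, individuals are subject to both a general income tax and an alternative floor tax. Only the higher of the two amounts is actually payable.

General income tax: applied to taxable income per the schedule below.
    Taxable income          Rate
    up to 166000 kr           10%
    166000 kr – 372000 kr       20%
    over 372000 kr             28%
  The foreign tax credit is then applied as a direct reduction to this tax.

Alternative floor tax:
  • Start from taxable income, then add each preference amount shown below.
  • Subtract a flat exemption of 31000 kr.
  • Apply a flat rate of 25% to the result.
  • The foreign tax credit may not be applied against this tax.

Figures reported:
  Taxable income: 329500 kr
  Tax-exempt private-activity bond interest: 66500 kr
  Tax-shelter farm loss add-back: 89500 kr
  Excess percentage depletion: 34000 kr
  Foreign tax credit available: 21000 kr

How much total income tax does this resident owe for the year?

General income tax:
  166000 kr × 10% = 16600 kr
  163500 kr × 20% = 32700 kr
  → 49300 kr
  Less foreign tax credit 21000 kr → 28300 kr

Alternative floor tax:
  Adjusted income: 329500 kr + 66500 kr + 89500 kr + 34000 kr = 519500 kr
  Less exemption 31000 kr → base 488500 kr
  488500 kr × 25% = 122125 kr

122125 kr > 28300 kr, so the alternative floor tax is the binding amount.

122125 kr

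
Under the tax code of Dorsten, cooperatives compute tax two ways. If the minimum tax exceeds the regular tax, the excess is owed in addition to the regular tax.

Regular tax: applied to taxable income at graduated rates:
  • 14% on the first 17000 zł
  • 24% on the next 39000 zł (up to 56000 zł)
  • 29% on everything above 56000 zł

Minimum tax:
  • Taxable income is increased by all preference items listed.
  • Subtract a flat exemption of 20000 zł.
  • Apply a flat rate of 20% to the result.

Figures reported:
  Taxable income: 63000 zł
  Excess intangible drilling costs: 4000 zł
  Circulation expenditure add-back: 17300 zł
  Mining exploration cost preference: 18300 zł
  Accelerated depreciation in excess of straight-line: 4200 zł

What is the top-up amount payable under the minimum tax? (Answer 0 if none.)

3590 zł

Minimum tax:
  Adjusted income: 63000 zł + 4000 zł + 17300 zł + 18300 zł + 4200 zł = 106800 zł
  Less exemption 20000 zł → base 86800 zł
  86800 zł × 20% = 17360 zł

Regular tax:
  17000 zł × 14% = 2380 zł
  39000 zł × 24% = 9360 zł
  7000 zł × 29% = 2030 zł
  → 13770 zł

Excess of minimum tax over regular tax: 17360 zł − 13770 zł = 3590 zł.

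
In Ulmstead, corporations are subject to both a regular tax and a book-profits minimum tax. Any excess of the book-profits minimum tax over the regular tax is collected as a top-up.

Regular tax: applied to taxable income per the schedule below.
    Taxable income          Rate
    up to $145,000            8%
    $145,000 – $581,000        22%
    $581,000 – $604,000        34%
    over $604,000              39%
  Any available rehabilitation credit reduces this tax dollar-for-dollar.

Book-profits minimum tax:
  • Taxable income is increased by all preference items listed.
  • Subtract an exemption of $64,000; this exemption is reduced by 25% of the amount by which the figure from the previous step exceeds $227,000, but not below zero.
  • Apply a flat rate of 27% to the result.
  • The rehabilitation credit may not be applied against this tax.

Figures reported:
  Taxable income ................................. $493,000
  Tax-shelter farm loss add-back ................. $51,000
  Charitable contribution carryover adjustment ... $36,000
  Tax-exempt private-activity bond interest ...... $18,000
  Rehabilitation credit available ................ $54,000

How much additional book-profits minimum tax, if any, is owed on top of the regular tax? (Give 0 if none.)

Regular tax:
  $145,000 × 8% = $11,600
  $348,000 × 22% = $76,560
  → $88,160
  Less rehabilitation credit $54,000 → $34,160

Book-profits minimum tax:
  Adjusted income: $493,000 + $51,000 + $36,000 + $18,000 = $598,000
  Exemption: 25% × ($598,000 − $227,000) = $92,750 ≥ $64,000, so the exemption is fully phased out
  Base: $598,000 − $0 = $598,000
  $598,000 × 27% = $161,460

Excess of book-profits minimum tax over regular tax: $161,460 − $34,160 = $127,300.

$127,300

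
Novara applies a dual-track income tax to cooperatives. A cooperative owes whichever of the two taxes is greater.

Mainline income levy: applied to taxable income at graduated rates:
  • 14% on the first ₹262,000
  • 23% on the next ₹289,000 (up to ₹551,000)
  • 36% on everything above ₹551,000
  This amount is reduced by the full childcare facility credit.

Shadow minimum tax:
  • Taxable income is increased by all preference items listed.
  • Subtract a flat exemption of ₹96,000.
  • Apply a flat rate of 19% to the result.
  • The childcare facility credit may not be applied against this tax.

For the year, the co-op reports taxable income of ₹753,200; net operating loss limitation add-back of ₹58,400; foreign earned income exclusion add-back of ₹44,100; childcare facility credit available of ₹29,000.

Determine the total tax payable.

Shadow minimum tax:
  Adjusted income: ₹753,200 + ₹58,400 + ₹44,100 = ₹855,700
  Less exemption ₹96,000 → base ₹759,700
  ₹759,700 × 19% = ₹144,343

Mainline income levy:
  ₹262,000 × 14% = ₹36,680
  ₹289,000 × 23% = ₹66,470
  ₹202,200 × 36% = ₹72,792
  → ₹175,942
  Less childcare facility credit ₹29,000 → ₹146,942

₹146,942 > ₹144,343, so the mainline income levy governs.

₹146,942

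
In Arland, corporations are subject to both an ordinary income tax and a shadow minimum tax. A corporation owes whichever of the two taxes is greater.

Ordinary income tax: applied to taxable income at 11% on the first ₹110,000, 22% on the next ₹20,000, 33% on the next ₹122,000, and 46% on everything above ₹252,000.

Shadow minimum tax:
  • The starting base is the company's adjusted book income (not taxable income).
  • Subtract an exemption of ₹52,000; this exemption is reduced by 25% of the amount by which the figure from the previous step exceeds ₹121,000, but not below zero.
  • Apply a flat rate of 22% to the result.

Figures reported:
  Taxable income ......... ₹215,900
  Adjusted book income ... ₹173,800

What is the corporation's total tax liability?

Shadow minimum tax:
  Base (adjusted book income): ₹173,800
  Exemption: ₹52,000 − 25% × (₹173,800 − ₹121,000) = ₹52,000 − ₹13,200 = ₹38,800
  Base: ₹173,800 − ₹38,800 = ₹135,000
  ₹135,000 × 22% = ₹29,700

Ordinary income tax:
  ₹110,000 × 11% = ₹12,100
  ₹20,000 × 22% = ₹4,400
  ₹85,900 × 33% = ₹28,347
  → ₹44,847

₹44,847 > ₹29,700, so the ordinary income tax governs.

₹44,847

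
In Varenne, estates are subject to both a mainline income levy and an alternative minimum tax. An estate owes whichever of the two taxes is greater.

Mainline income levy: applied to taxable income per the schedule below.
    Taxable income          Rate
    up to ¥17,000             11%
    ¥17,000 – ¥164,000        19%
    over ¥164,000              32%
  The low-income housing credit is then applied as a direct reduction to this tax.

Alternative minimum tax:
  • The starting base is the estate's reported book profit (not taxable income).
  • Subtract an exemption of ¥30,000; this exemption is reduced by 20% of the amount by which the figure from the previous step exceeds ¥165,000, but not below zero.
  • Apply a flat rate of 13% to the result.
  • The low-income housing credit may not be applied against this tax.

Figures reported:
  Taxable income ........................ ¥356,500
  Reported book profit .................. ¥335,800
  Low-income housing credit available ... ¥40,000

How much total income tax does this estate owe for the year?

¥51,400

Alternative minimum tax:
  Base (reported book profit): ¥335,800
  Exemption: 20% × (¥335,800 − ¥165,000) = ¥34,160 ≥ ¥30,000, so the exemption is fully phased out
  Base: ¥335,800 − ¥0 = ¥335,800
  ¥335,800 × 13% = ¥43,654

Mainline income levy:
  ¥17,000 × 11% = ¥1,870
  ¥147,000 × 19% = ¥27,930
  ¥192,500 × 32% = ¥61,600
  → ¥91,400
  Less low-income housing credit ¥40,000 → ¥51,400

¥51,400 > ¥43,654, so the mainline income levy governs.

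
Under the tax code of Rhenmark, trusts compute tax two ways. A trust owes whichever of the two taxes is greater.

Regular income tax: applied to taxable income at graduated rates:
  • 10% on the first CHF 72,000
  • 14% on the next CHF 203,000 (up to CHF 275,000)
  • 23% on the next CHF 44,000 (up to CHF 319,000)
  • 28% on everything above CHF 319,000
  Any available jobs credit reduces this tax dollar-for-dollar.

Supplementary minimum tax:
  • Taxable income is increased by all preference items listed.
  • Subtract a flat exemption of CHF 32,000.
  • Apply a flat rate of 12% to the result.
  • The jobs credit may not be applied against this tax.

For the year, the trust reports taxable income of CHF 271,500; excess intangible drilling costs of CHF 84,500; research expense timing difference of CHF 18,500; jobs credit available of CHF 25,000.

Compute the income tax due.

Regular income tax:
  CHF 72,000 × 10% = CHF 7,200
  CHF 199,500 × 14% = CHF 27,930
  → CHF 35,130
  Less jobs credit CHF 25,000 → CHF 10,130

Supplementary minimum tax:
  Adjusted income: CHF 271,500 + CHF 84,500 + CHF 18,500 = CHF 374,500
  Less exemption CHF 32,000 → base CHF 342,500
  CHF 342,500 × 12% = CHF 41,100

CHF 41,100 > CHF 10,130, so the supplementary minimum tax is the binding amount.

CHF 41,100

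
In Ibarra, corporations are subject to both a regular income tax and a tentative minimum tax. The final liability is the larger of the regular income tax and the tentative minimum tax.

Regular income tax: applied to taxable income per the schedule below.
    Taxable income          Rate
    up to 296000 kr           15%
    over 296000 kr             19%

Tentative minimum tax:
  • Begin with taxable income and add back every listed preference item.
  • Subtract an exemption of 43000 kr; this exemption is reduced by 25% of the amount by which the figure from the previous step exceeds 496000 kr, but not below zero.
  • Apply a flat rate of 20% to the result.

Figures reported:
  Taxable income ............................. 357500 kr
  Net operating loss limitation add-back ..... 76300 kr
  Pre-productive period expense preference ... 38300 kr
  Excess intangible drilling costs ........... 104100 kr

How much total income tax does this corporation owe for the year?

110650 kr

Regular income tax:
  296000 kr × 15% = 44400 kr
  61500 kr × 19% = 11685 kr
  → 56085 kr

Tentative minimum tax:
  Adjusted income: 357500 kr + 76300 kr + 38300 kr + 104100 kr = 576200 kr
  Exemption: 43000 kr − 25% × (576200 kr − 496000 kr) = 43000 kr − 20050 kr = 22950 kr
  Base: 576200 kr − 22950 kr = 553250 kr
  553250 kr × 20% = 110650 kr

110650 kr > 56085 kr, so the tentative minimum tax is the binding amount.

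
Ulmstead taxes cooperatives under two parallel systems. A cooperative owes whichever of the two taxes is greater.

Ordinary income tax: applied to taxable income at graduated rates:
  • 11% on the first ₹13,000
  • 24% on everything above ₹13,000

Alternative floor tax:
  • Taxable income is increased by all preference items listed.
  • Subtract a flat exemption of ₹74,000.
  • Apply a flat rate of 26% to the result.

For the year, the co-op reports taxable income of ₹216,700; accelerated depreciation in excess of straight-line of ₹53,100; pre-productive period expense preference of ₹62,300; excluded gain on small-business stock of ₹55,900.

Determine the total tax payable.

Alternative floor tax:
  Adjusted income: ₹216,700 + ₹53,100 + ₹62,300 + ₹55,900 = ₹388,000
  Less exemption ₹74,000 → base ₹314,000
  ₹314,000 × 26% = ₹81,640

Ordinary income tax:
  ₹13,000 × 11% = ₹1,430
  ₹203,700 × 24% = ₹48,888
  → ₹50,318

₹81,640 > ₹50,318, so the alternative floor tax is the binding amount.

₹81,640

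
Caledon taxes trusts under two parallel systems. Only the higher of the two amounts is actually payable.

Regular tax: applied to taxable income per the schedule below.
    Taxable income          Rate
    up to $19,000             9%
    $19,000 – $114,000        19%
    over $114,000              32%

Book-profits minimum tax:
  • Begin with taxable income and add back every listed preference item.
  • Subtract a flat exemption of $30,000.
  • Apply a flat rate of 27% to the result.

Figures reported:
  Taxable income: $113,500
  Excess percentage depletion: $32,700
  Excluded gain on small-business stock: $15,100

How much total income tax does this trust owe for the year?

Book-profits minimum tax:
  Adjusted income: $113,500 + $32,700 + $15,100 = $161,300
  Less exemption $30,000 → base $131,300
  $131,300 × 27% = $35,451

Regular tax:
  $19,000 × 9% = $1,710
  $94,500 × 19% = $17,955
  → $19,665

$35,451 > $19,665, so the book-profits minimum tax is the binding amount.

$35,451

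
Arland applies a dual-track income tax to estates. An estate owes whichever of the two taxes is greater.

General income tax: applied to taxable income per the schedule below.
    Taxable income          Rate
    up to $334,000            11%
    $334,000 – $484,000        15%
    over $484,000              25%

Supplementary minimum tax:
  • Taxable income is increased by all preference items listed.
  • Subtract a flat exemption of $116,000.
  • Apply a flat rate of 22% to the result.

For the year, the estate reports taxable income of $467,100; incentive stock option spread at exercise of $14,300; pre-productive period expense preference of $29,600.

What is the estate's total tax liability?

$86,900

General income tax:
  $334,000 × 11% = $36,740
  $133,100 × 15% = $19,965
  → $56,705

Supplementary minimum tax:
  Adjusted income: $467,100 + $14,300 + $29,600 = $511,000
  Less exemption $116,000 → base $395,000
  $395,000 × 22% = $86,900

$86,900 > $56,705, so the supplementary minimum tax is the binding amount.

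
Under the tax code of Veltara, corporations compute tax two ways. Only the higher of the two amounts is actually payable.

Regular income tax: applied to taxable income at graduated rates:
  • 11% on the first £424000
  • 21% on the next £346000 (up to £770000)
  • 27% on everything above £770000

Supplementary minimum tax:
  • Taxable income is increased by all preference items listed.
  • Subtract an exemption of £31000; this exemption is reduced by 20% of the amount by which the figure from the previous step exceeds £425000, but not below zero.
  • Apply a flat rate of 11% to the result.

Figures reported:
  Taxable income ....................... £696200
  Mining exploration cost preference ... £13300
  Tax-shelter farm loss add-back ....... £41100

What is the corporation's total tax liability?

Supplementary minimum tax:
  Adjusted income: £696200 + £13300 + £41100 = £750600
  Exemption: 20% × (£750600 − £425000) = £65120 ≥ £31000, so the exemption is fully phased out
  Base: £750600 − £0 = £750600
  £750600 × 11% = £82566

Regular income tax:
  £424000 × 11% = £46640
  £272200 × 21% = £57162
  → £103802

£103802 > £82566, so the regular income tax governs.

£103802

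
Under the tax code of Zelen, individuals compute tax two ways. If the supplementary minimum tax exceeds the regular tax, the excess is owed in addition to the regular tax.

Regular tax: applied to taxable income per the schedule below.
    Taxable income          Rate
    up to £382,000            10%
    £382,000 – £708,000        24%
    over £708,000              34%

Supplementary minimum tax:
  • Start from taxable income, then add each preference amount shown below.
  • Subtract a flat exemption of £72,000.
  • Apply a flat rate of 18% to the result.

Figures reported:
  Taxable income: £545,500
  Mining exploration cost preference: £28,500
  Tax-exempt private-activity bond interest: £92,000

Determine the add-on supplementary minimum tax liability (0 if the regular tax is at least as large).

Supplementary minimum tax:
  Adjusted income: £545,500 + £28,500 + £92,000 = £666,000
  Less exemption £72,000 → base £594,000
  £594,000 × 18% = £106,920

Regular tax:
  £382,000 × 10% = £38,200
  £163,500 × 24% = £39,240
  → £77,440

Excess of supplementary minimum tax over regular tax: £106,920 − £77,440 = £29,480.

£29,480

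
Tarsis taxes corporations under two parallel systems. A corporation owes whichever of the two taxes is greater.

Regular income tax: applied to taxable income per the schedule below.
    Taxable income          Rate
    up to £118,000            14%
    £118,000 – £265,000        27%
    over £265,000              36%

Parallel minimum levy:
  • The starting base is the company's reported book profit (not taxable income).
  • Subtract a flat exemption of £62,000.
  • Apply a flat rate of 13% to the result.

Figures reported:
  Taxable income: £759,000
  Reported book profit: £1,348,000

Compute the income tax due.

£234,050

Parallel minimum levy:
  Base (reported book profit): £1,348,000
  Less exemption £62,000 → base £1,286,000
  £1,286,000 × 13% = £167,180

Regular income tax:
  £118,000 × 14% = £16,520
  £147,000 × 27% = £39,690
  £494,000 × 36% = £177,840
  → £234,050

£234,050 > £167,180, so the regular income tax governs.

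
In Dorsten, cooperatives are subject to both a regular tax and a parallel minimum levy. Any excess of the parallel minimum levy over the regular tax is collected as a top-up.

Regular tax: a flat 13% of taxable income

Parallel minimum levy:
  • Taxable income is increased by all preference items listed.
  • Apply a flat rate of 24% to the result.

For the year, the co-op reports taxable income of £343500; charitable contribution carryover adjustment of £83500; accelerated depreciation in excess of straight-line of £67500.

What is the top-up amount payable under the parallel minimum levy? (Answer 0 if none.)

£74025

Parallel minimum levy:
  Adjusted income: £343500 + £83500 + £67500 = £494500
  £494500 × 24% = £118680

Regular tax:
  £343500 × 13% = £44655

Excess of parallel minimum levy over regular tax: £118680 − £44655 = £74025.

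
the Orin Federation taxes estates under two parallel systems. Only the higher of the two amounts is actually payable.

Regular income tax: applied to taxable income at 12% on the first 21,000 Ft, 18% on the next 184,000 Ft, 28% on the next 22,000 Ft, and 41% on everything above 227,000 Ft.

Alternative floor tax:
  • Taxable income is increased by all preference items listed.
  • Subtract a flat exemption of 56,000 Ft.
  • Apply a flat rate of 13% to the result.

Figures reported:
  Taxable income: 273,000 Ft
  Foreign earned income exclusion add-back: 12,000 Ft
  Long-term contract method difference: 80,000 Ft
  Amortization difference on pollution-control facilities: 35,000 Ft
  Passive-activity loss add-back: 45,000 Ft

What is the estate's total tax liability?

60,660 Ft

Regular income tax:
  21,000 Ft × 12% = 2,520 Ft
  184,000 Ft × 18% = 33,120 Ft
  22,000 Ft × 28% = 6,160 Ft
  46,000 Ft × 41% = 18,860 Ft
  → 60,660 Ft

Alternative floor tax:
  Adjusted income: 273,000 Ft + 12,000 Ft + 80,000 Ft + 35,000 Ft + 45,000 Ft = 445,000 Ft
  Less exemption 56,000 Ft → base 389,000 Ft
  389,000 Ft × 13% = 50,570 Ft

60,660 Ft > 50,570 Ft, so the regular income tax governs.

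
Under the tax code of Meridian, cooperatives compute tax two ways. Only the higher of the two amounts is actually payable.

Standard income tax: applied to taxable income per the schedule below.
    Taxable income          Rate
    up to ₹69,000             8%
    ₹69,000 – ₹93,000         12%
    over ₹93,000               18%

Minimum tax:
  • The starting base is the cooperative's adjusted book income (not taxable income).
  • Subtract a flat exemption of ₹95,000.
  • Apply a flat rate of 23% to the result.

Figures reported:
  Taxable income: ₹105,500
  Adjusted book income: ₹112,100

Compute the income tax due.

₹10,650

Minimum tax:
  Base (adjusted book income): ₹112,100
  Less exemption ₹95,000 → base ₹17,100
  ₹17,100 × 23% = ₹3,933

Standard income tax:
  ₹69,000 × 8% = ₹5,520
  ₹24,000 × 12% = ₹2,880
  ₹12,500 × 18% = ₹2,250
  → ₹10,650

₹10,650 > ₹3,933, so the standard income tax governs.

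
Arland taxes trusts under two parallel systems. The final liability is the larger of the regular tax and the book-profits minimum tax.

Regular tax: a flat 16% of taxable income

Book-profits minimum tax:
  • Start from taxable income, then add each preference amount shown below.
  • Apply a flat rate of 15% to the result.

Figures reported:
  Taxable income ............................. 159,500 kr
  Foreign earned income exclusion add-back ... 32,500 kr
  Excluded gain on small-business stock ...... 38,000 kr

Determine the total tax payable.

34,500 kr

Book-profits minimum tax:
  Adjusted income: 159,500 kr + 32,500 kr + 38,000 kr = 230,000 kr
  230,000 kr × 15% = 34,500 kr

Regular tax:
  159,500 kr × 16% = 25,520 kr

34,500 kr > 25,520 kr, so the book-profits minimum tax is the binding amount.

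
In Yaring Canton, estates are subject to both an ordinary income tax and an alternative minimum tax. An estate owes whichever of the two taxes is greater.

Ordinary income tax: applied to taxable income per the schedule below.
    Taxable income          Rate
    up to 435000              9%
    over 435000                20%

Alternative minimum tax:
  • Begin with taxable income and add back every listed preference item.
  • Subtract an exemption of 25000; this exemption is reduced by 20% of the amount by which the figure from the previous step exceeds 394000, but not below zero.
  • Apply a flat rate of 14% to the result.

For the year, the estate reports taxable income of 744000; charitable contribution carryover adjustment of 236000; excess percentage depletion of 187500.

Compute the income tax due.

Alternative minimum tax:
  Adjusted income: 744000 + 236000 + 187500 = 1167500
  Exemption: 20% × (1167500 − 394000) = 154700 ≥ 25000, so the exemption is fully phased out
  Base: 1167500 − 0 = 1167500
  1167500 × 14% = 163450

Ordinary income tax:
  435000 × 9% = 39150
  309000 × 20% = 61800
  → 100950

163450 > 100950, so the alternative minimum tax is the binding amount.

163450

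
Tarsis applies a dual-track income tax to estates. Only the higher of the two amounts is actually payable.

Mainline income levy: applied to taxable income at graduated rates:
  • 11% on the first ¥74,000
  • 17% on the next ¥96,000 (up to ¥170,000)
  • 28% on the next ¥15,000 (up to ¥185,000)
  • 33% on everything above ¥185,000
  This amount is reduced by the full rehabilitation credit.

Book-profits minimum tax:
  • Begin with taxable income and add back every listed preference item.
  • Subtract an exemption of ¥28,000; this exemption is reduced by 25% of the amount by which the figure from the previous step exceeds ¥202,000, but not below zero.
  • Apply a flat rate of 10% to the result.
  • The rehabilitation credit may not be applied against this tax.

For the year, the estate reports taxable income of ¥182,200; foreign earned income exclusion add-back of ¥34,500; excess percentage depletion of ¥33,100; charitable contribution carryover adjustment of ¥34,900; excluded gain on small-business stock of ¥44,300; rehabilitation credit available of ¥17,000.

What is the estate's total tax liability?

¥32,900

Book-profits minimum tax:
  Adjusted income: ¥182,200 + ¥34,500 + ¥33,100 + ¥34,900 + ¥44,300 = ¥329,000
  Exemption: 25% × (¥329,000 − ¥202,000) = ¥31,750 ≥ ¥28,000, so the exemption is fully phased out
  Base: ¥329,000 − ¥0 = ¥329,000
  ¥329,000 × 10% = ¥32,900

Mainline income levy:
  ¥74,000 × 11% = ¥8,140
  ¥96,000 × 17% = ¥16,320
  ¥12,200 × 28% = ¥3,416
  → ¥27,876
  Less rehabilitation credit ¥17,000 → ¥10,876

¥32,900 > ¥10,876, so the book-profits minimum tax is the binding amount.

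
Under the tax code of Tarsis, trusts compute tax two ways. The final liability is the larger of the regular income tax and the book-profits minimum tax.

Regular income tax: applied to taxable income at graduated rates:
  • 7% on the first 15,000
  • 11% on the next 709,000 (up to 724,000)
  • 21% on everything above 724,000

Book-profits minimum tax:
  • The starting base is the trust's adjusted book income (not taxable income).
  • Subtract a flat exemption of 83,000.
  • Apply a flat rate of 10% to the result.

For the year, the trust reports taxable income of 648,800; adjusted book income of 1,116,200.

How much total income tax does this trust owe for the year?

Book-profits minimum tax:
  Base (adjusted book income): 1,116,200
  Less exemption 83,000 → base 1,033,200
  1,033,200 × 10% = 103,320

Regular income tax:
  15,000 × 7% = 1,050
  633,800 × 11% = 69,718
  → 70,768

103,320 > 70,768, so the book-profits minimum tax is the binding amount.

103,320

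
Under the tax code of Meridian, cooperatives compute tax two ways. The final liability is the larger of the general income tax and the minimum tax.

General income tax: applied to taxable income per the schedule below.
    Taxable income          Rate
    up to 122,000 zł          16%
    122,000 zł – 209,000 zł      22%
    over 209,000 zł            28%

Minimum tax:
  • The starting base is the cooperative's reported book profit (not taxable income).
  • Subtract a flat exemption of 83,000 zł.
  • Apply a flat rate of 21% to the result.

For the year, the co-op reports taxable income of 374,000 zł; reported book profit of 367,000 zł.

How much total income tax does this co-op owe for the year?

General income tax:
  122,000 zł × 16% = 19,520 zł
  87,000 zł × 22% = 19,140 zł
  165,000 zł × 28% = 46,200 zł
  → 84,860 zł

Minimum tax:
  Base (reported book profit): 367,000 zł
  Less exemption 83,000 zł → base 284,000 zł
  284,000 zł × 21% = 59,640 zł

84,860 zł > 59,640 zł, so the general income tax governs.

84,860 zł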